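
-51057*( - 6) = 306342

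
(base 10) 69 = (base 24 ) 2l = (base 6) 153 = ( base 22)33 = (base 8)105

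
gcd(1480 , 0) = 1480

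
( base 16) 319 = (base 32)OP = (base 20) 1jd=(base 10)793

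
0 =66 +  - 66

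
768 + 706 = 1474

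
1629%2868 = 1629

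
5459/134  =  5459/134 = 40.74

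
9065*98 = 888370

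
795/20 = 159/4 = 39.75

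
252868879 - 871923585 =  -  619054706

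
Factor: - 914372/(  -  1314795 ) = 2^2*3^( - 1)*5^(-1 )*23^( - 1)*37^( - 1 )*103^(-1)*228593^1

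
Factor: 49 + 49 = 2^1*7^2= 98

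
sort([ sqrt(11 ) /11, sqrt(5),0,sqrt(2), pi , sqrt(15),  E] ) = [0,sqrt(11)/11, sqrt(2),  sqrt(5),E, pi,sqrt( 15)]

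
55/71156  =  55/71156 = 0.00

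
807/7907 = 807/7907 = 0.10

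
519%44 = 35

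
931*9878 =9196418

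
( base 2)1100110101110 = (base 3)100000111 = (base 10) 6574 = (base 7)25111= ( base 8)14656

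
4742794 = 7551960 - 2809166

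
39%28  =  11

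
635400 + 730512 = 1365912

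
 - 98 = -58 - 40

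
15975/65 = 3195/13= 245.77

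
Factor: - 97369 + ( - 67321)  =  -164690 = - 2^1 * 5^1 * 43^1*383^1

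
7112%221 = 40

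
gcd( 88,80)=8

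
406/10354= 203/5177 = 0.04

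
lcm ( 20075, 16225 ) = 1184425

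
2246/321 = 6  +  320/321  =  7.00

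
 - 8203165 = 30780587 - 38983752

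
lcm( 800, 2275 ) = 72800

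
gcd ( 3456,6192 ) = 144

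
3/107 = 3/107 = 0.03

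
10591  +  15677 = 26268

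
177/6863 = 177/6863 =0.03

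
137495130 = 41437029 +96058101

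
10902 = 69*158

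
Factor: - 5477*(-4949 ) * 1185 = 3^1*5^1 * 7^2 * 79^1*101^1*5477^1 = 32120222505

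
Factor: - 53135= - 5^1 * 10627^1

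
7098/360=19+43/60 = 19.72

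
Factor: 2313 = 3^2*257^1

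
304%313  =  304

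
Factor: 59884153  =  7^1  *  317^1 * 26987^1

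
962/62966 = 481/31483  =  0.02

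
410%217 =193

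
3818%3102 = 716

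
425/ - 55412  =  -1 + 54987/55412 = - 0.01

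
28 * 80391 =2250948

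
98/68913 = 98/68913 = 0.00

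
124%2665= 124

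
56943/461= 123  +  240/461 = 123.52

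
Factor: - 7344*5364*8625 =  - 339766488000 = - 2^6*3^6*5^3 * 17^1*  23^1*149^1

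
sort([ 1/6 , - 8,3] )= [-8, 1/6, 3]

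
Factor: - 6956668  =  -2^2*1739167^1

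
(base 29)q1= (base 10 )755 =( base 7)2126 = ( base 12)52B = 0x2F3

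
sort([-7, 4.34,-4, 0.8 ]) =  [- 7,-4,0.8,4.34]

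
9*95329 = 857961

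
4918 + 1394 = 6312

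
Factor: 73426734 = 2^1*3^2*211^1*19333^1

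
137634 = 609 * 226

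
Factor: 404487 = 3^3*71^1*211^1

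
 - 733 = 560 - 1293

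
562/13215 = 562/13215 = 0.04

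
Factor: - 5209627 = -5209627^1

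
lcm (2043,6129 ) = 6129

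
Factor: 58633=17^1*3449^1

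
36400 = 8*4550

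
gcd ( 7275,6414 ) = 3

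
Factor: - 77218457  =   - 41^1*1883377^1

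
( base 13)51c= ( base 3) 1012020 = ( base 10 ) 870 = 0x366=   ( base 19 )27f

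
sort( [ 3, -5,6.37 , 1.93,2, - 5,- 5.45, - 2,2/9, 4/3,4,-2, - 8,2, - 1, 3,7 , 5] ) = [-8, - 5.45,-5, - 5, - 2, - 2,-1, 2/9,4/3,1.93, 2,2,3,3, 4, 5,6.37,  7]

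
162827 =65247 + 97580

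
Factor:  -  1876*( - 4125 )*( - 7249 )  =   -56096386500 = - 2^2*3^1*5^3*7^1*11^2*67^1*659^1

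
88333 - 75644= 12689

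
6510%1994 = 528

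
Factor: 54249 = 3^1*13^2*107^1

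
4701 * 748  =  3516348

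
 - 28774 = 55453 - 84227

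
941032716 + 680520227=1621552943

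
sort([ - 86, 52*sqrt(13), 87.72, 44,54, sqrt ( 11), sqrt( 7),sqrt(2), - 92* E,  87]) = [ - 92*E, - 86 , sqrt( 2 ), sqrt( 7 ), sqrt( 11), 44,54,87,87.72,52*sqrt( 13)]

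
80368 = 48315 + 32053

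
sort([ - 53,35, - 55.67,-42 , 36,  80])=[ - 55.67, - 53 ,-42, 35 , 36 , 80]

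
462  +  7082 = 7544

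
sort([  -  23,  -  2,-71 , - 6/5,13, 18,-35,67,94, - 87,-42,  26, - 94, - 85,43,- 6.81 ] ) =[ -94,  -  87, - 85,-71, -42,-35, - 23, - 6.81, - 2, - 6/5,13,18,26,43,67, 94]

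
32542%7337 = 3194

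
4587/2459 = 4587/2459 = 1.87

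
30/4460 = 3/446 = 0.01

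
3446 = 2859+587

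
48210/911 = 52  +  838/911 = 52.92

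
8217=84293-76076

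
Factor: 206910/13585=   2^1*3^2*11^1*13^(-1) = 198/13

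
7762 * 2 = 15524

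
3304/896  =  3 + 11/16 =3.69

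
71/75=71/75 = 0.95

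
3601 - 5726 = -2125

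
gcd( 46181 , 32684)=1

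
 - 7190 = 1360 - 8550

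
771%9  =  6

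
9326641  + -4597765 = 4728876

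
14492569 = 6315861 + 8176708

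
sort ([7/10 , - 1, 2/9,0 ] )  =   [-1, 0 , 2/9, 7/10]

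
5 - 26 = -21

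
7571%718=391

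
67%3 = 1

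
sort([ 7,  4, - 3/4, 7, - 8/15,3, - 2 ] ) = [ - 2, - 3/4,- 8/15, 3, 4, 7, 7 ] 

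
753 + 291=1044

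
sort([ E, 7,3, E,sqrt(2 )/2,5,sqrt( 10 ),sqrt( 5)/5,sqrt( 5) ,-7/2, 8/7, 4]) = [  -  7/2,sqrt(5 )/5,sqrt( 2 )/2,8/7 , sqrt ( 5 ),E,E,3,sqrt( 10 ),4,5,7 ]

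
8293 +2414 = 10707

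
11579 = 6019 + 5560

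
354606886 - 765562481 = - 410955595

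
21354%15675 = 5679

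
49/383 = 49/383 = 0.13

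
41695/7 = 41695/7 = 5956.43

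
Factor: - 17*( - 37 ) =17^1*37^1 = 629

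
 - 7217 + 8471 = 1254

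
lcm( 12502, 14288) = 100016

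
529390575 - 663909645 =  - 134519070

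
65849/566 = 116 + 193/566 = 116.34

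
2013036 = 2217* 908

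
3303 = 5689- 2386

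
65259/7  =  9322 + 5/7 = 9322.71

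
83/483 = 83/483= 0.17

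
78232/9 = 8692+4/9 = 8692.44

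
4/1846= 2/923 = 0.00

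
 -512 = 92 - 604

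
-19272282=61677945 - 80950227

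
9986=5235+4751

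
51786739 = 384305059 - 332518320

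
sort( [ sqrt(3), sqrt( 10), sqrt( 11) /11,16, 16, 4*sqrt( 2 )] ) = [ sqrt( 11)/11, sqrt (3 ), sqrt( 10 ) , 4*sqrt(2), 16,16]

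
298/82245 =298/82245= 0.00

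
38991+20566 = 59557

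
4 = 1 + 3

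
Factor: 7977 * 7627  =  60840579 = 3^1*29^1*263^1*2659^1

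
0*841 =0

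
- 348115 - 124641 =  - 472756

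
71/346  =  71/346=0.21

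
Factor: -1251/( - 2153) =3^2*139^1*2153^( - 1)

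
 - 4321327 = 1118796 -5440123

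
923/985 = 923/985 = 0.94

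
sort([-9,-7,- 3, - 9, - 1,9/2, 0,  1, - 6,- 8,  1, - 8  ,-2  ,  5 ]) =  [- 9, - 9,-8,-8 , - 7,-6,-3,-2, - 1, 0,1,1,9/2,5]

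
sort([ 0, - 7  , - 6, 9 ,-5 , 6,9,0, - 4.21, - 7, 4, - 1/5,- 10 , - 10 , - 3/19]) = [ - 10, - 10, - 7 , - 7,  -  6,-5, - 4.21, - 1/5, - 3/19,0,  0,4 , 6,  9, 9 ] 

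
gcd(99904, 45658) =2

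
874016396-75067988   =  798948408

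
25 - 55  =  -30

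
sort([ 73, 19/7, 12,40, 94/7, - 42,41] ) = [-42, 19/7, 12, 94/7 , 40, 41, 73]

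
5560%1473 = 1141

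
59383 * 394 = 23396902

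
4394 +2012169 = 2016563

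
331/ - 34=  - 331/34  =  - 9.74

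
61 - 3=58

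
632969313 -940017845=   -  307048532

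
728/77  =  9 + 5/11= 9.45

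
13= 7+6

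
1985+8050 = 10035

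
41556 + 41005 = 82561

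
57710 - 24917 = 32793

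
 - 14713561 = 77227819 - 91941380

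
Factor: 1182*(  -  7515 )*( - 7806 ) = 2^2 * 3^4*5^1 * 167^1*197^1*1301^1 = 69338590380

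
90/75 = 1 + 1/5 = 1.20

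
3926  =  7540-3614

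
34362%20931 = 13431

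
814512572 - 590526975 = 223985597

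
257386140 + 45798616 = 303184756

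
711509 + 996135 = 1707644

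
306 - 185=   121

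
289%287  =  2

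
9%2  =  1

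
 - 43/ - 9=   43/9 = 4.78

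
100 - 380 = -280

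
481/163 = 481/163 =2.95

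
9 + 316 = 325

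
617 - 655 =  - 38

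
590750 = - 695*( - 850 ) 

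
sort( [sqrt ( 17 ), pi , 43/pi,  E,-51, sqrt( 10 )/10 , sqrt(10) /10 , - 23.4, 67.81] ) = [ - 51, - 23.4,sqrt( 10)/10, sqrt( 10 ) /10, E,pi,sqrt (17 ), 43/pi, 67.81 ]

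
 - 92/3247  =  -1 + 3155/3247=-  0.03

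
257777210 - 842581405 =  -  584804195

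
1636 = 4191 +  - 2555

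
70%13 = 5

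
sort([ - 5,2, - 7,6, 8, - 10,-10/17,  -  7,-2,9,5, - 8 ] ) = [ - 10 , - 8, - 7, - 7, - 5,  -  2, - 10/17,2,  5, 6, 8, 9 ]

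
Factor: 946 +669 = 5^1*17^1*19^1= 1615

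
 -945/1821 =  - 315/607 = -0.52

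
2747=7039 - 4292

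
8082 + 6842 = 14924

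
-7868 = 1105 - 8973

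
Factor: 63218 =2^1*73^1*433^1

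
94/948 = 47/474= 0.10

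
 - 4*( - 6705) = 26820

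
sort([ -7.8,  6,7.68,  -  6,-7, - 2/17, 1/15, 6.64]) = [ - 7.8, - 7, - 6,-2/17,  1/15,6,6.64,7.68]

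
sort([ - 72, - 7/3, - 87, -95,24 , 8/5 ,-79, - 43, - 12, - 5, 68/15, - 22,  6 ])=[- 95, - 87, - 79, - 72,- 43,  -  22 , - 12, - 5, - 7/3, 8/5 , 68/15,6 , 24]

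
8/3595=8/3595= 0.00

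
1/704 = 1/704 = 0.00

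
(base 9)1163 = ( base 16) 363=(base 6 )4003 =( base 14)45D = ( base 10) 867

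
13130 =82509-69379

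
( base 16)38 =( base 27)22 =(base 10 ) 56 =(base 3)2002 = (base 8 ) 70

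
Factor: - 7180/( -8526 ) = 2^1*3^( - 1 )*5^1*7^ ( - 2)*29^(- 1)*359^1 = 3590/4263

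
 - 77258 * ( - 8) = 618064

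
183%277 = 183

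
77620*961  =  74592820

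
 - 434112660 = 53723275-487835935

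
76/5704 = 19/1426 = 0.01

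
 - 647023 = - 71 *9113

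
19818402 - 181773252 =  - 161954850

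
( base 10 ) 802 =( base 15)387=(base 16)322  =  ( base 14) 414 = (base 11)66A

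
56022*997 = 55853934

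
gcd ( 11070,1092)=6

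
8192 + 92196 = 100388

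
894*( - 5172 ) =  - 4623768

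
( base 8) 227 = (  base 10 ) 151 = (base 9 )177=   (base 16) 97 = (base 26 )5L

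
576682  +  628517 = 1205199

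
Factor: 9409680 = 2^4 * 3^2*5^1 * 7^1*1867^1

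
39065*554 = 21642010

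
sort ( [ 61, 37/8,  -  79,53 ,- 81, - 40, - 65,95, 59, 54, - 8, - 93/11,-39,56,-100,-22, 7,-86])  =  [ - 100,- 86,-81, - 79,-65,-40,-39, - 22, -93/11,-8, 37/8, 7,53, 54,  56, 59, 61, 95]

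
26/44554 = 13/22277 = 0.00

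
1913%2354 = 1913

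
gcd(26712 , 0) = 26712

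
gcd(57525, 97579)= 1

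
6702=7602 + -900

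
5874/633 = 1958/211=9.28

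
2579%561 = 335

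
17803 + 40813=58616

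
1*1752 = 1752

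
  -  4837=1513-6350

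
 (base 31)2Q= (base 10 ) 88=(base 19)4c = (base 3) 10021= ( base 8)130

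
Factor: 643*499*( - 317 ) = - 101711669 = -317^1*499^1*643^1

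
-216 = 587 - 803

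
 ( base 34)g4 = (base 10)548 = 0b1000100100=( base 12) 398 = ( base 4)20210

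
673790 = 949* 710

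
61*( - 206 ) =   -  12566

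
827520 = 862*960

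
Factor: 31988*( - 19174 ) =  - 2^3*11^1*727^1*9587^1 = - 613337912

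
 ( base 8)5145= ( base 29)34M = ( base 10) 2661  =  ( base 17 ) 939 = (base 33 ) 2el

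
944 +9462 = 10406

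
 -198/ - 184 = 99/92= 1.08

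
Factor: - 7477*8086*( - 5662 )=342318982564 = 2^2*13^1*19^1*149^1*311^1*7477^1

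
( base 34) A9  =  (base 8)535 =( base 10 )349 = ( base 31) B8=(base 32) at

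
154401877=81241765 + 73160112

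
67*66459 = 4452753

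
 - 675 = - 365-310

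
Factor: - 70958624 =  - 2^5*11^1*199^1 * 1013^1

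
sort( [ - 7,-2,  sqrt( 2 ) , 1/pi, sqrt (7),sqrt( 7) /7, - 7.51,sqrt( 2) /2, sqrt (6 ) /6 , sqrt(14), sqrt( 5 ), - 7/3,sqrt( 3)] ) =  [  -  7.51, - 7,-7/3, -2,1/pi,sqrt(7 )/7,  sqrt(6 )/6, sqrt( 2 ) /2,sqrt(2 ),sqrt(3), sqrt (5) , sqrt(7), sqrt(14) ]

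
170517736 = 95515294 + 75002442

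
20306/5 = 20306/5 = 4061.20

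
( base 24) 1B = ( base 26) 19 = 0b100011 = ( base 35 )10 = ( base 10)35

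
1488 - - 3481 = 4969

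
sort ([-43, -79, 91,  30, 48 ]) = [ - 79, -43,  30, 48,  91 ]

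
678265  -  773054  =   - 94789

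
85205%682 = 637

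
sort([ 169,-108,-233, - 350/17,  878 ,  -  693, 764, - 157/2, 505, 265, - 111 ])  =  [-693,-233,-111, - 108,  -  157/2, -350/17, 169, 265,  505, 764,878] 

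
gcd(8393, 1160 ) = 1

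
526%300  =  226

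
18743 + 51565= 70308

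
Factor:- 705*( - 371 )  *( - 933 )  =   - 3^2*5^1*7^1*47^1*53^1*311^1 = - 244030815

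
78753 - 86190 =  - 7437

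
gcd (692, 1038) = 346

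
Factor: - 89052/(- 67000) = 2^( - 1) * 3^1*5^( - 3)*41^1*67^ ( - 1)*181^1 = 22263/16750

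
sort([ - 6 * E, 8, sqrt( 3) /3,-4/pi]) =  [ - 6*E, - 4/pi, sqrt( 3) /3,8]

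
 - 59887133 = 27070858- 86957991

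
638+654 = 1292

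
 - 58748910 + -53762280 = -112511190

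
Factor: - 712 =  -2^3*89^1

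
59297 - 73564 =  - 14267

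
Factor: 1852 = 2^2*463^1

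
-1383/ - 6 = 461/2 = 230.50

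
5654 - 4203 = 1451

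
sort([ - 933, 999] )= [ - 933, 999]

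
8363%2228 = 1679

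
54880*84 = 4609920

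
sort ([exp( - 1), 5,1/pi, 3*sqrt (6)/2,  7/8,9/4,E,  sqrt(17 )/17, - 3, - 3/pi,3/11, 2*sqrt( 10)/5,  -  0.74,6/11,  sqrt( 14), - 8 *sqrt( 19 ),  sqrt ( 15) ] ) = [ - 8*sqrt( 19), - 3, - 3/pi , - 0.74,  sqrt( 17)/17, 3/11,1/pi,exp ( - 1),6/11, 7/8,2*sqrt ( 10)/5, 9/4, E,3*sqrt( 6)/2  ,  sqrt( 14),sqrt( 15 ), 5]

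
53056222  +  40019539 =93075761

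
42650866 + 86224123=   128874989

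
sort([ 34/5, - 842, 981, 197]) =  [ - 842, 34/5,197, 981]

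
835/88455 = 167/17691 =0.01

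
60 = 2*30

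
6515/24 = 271 + 11/24 = 271.46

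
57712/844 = 68 + 80/211 = 68.38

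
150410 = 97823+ 52587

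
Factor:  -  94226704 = -2^4*11^1*13^1*41183^1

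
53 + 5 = 58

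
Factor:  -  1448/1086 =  - 2^2*3^( - 1) = -  4/3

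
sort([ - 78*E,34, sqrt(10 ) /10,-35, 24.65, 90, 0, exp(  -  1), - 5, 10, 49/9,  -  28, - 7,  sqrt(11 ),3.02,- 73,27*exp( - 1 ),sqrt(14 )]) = [  -  78*E, - 73, - 35,-28, - 7, - 5,  0, sqrt(10) /10, exp( - 1 ),3.02,  sqrt( 11 ), sqrt (14), 49/9, 27*exp(- 1), 10, 24.65, 34, 90] 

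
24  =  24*1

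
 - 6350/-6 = 3175/3=1058.33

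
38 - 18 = 20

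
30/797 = 30/797= 0.04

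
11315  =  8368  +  2947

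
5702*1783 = 10166666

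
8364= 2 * 4182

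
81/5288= 81/5288 = 0.02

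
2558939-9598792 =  - 7039853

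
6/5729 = 6/5729 =0.00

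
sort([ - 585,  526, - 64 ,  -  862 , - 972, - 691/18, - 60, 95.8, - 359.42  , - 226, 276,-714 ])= [ - 972,-862,-714, - 585, - 359.42, - 226, - 64, - 60, - 691/18,95.8, 276, 526 ]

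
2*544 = 1088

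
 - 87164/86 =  - 43582/43 = -  1013.53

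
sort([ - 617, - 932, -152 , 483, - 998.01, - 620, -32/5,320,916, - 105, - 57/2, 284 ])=[ - 998.01,  -  932,  -  620, - 617, - 152, - 105, - 57/2, - 32/5,284 , 320,  483,916] 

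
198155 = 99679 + 98476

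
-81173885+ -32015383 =-113189268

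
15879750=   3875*4098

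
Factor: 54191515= 5^1*7^1*19^2* 4289^1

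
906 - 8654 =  -7748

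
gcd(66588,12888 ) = 2148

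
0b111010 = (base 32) 1Q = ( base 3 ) 2011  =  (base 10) 58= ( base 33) 1P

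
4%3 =1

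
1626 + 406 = 2032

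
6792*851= 5779992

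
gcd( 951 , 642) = 3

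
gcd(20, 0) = 20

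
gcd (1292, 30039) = 323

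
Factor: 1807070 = 2^1*5^1*157^1*1151^1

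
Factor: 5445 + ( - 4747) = 2^1 * 349^1 = 698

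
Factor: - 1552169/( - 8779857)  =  3^( - 1 ) *659^(  -  1)*4441^( - 1 )*1552169^1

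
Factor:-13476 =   -  2^2*3^1 * 1123^1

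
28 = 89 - 61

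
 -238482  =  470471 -708953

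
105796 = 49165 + 56631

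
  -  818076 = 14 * ( - 58434 )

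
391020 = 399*980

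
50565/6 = 16855/2 = 8427.50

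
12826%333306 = 12826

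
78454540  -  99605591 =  - 21151051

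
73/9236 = 73/9236 = 0.01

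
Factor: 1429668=2^2*3^2*151^1*263^1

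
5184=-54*(  -  96)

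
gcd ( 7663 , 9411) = 1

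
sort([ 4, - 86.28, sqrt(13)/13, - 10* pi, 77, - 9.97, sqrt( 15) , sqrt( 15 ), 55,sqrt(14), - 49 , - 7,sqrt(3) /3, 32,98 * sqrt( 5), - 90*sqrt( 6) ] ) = [ - 90*sqrt ( 6 ), - 86.28, - 49 , - 10 * pi,-9.97, - 7, sqrt( 13 ) /13, sqrt ( 3 )/3, sqrt( 14),sqrt (15), sqrt( 15),4 , 32, 55, 77, 98*sqrt( 5)]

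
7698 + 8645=16343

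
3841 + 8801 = 12642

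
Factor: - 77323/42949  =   - 29^ ( - 1 )*1481^ (-1 ) * 77323^1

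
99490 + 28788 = 128278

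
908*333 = 302364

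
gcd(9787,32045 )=1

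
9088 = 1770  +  7318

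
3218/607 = 5 + 183/607 = 5.30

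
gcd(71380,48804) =332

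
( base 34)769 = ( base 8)20161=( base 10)8305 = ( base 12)4981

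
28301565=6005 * 4713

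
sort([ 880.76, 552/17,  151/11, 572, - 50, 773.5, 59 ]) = [ - 50, 151/11,552/17,59, 572, 773.5, 880.76] 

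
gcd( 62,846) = 2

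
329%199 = 130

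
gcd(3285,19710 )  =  3285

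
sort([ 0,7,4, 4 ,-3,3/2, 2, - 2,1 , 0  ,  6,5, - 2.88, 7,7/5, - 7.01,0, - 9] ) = [-9,-7.01 ,  -  3,-2.88, - 2,0,0, 0,1, 7/5, 3/2,2,4,4 , 5, 6,7,7]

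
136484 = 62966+73518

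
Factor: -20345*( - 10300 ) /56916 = 52388375/14229= 3^(-3)*5^3*13^1  *  17^( - 1)*31^ ( - 1 )*103^1*313^1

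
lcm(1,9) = 9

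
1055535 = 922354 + 133181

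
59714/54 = 29857/27 = 1105.81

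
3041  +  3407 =6448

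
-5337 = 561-5898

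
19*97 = 1843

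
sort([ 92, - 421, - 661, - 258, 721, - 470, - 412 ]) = [  -  661, -470,-421,-412, - 258,92, 721]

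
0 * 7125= 0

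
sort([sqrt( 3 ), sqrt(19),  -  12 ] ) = [ - 12, sqrt(3 ), sqrt (19 )]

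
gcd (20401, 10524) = 1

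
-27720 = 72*( - 385 )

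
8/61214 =4/30607 = 0.00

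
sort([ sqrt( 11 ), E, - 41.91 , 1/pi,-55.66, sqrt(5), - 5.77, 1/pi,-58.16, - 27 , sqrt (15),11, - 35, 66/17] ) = [ - 58.16, - 55.66, - 41.91, - 35, - 27, - 5.77,1/pi, 1/pi, sqrt(5), E, sqrt( 11 ),sqrt( 15), 66/17, 11]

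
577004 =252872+324132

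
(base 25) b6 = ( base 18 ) fb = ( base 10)281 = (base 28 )A1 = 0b100011001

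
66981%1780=1121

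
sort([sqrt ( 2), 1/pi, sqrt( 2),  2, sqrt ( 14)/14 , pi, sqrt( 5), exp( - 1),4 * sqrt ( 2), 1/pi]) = [ sqrt( 14)/14 , 1/pi,1/pi,exp ( - 1), sqrt( 2), sqrt( 2),2 , sqrt ( 5 ), pi, 4*sqrt( 2)]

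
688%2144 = 688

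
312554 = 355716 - 43162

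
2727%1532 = 1195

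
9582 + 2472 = 12054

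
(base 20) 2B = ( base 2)110011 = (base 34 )1h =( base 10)51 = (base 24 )23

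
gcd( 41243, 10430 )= 1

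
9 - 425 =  - 416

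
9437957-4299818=5138139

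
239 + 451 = 690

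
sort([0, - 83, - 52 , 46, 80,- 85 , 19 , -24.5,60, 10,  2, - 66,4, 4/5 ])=[ - 85,-83, - 66, - 52,- 24.5,0,4/5 , 2,  4,10,19,46,60,  80 ]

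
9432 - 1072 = 8360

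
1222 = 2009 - 787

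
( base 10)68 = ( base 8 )104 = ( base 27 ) 2e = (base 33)22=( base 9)75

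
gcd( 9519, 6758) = 1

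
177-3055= - 2878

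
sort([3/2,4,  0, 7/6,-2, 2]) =[ - 2, 0, 7/6, 3/2, 2, 4] 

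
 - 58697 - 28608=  - 87305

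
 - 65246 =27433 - 92679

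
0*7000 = 0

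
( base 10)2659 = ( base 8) 5143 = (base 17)937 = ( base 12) 1657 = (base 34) 2a7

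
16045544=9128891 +6916653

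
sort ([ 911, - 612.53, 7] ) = [ - 612.53,  7,  911 ]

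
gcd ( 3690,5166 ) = 738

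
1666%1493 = 173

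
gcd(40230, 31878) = 18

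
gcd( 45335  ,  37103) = 1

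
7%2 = 1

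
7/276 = 7/276 =0.03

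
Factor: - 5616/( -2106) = 2^3 * 3^ ( - 1) = 8/3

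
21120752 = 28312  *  746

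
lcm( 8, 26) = 104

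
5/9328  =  5/9328=0.00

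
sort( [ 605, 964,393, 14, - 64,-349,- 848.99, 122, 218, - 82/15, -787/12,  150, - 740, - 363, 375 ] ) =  [- 848.99, - 740, - 363, - 349, - 787/12, - 64, - 82/15,14, 122 , 150,218,375, 393,605,964]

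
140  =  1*140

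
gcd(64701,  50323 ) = 7189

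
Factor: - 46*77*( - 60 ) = 212520 = 2^3*3^1*5^1*7^1 * 11^1 * 23^1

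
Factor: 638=2^1*11^1*29^1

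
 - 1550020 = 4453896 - 6003916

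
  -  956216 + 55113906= 54157690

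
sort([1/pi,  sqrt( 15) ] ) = [1/pi,  sqrt( 15)]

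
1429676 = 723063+706613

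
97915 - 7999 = 89916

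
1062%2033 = 1062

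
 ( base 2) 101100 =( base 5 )134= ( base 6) 112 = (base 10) 44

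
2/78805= 2/78805 = 0.00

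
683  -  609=74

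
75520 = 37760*2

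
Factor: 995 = 5^1*199^1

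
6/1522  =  3/761 = 0.00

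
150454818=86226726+64228092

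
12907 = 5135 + 7772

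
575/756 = 575/756=0.76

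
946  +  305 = 1251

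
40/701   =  40/701 = 0.06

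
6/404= 3/202 = 0.01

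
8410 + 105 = 8515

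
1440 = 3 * 480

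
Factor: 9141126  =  2^1*3^1 * 1523521^1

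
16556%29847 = 16556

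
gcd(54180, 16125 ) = 645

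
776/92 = 8 + 10/23 = 8.43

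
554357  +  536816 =1091173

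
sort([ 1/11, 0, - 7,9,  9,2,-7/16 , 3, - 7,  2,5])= [ - 7, - 7, - 7/16, 0, 1/11,2 , 2, 3,5,  9,9 ] 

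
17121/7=2445 + 6/7 = 2445.86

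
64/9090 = 32/4545 = 0.01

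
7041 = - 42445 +49486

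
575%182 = 29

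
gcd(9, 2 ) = 1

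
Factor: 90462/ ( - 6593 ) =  - 2^1*3^1*19^( - 1)*347^( - 1 )*15077^1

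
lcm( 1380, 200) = 13800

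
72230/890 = 81 + 14/89 = 81.16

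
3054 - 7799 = - 4745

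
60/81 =20/27 = 0.74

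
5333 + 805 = 6138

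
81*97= 7857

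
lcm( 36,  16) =144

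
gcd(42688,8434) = 2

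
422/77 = 422/77 = 5.48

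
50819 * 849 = 43145331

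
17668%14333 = 3335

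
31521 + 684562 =716083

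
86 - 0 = 86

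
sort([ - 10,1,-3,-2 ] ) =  [ - 10,- 3,-2,1]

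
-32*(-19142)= 612544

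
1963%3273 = 1963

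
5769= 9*641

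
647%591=56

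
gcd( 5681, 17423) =19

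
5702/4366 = 1 + 668/2183=1.31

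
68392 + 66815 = 135207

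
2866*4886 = 14003276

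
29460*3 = 88380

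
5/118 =5/118 = 0.04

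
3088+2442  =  5530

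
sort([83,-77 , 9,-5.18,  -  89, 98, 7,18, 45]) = [-89, - 77, - 5.18,7, 9, 18,  45, 83, 98]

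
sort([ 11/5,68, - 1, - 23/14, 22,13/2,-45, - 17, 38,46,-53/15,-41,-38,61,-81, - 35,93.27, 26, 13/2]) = [ - 81 ,  -  45,-41, - 38, - 35, - 17 , - 53/15, - 23/14 ,-1, 11/5, 13/2, 13/2,  22,  26, 38, 46, 61, 68,93.27] 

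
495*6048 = 2993760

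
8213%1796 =1029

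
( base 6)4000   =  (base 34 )pe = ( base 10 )864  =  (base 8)1540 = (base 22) 1H6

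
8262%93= 78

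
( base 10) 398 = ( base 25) fn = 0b110001110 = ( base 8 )616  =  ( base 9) 482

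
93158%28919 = 6401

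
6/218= 3/109= 0.03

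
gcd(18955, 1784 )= 223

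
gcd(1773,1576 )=197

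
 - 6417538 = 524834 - 6942372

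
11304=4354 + 6950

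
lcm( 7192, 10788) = 21576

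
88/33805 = 88/33805 = 0.00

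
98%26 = 20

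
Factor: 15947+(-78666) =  -19^1 *3301^1 = - 62719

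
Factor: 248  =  2^3*31^1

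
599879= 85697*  7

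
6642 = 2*3321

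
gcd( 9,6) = 3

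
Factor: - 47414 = - 2^1*151^1*157^1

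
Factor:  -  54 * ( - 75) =4050 = 2^1*3^4*5^2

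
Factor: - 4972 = - 2^2*11^1*113^1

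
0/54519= 0 = 0.00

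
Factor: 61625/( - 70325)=  -  85/97 = - 5^1*17^1*97^(  -  1) 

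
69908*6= 419448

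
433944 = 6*72324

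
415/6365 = 83/1273= 0.07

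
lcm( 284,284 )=284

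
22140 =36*615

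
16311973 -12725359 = 3586614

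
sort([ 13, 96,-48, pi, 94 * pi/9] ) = [ - 48,pi, 13, 94 *pi/9,96] 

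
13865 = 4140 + 9725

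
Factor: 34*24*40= 32640 =2^7*3^1*5^1*17^1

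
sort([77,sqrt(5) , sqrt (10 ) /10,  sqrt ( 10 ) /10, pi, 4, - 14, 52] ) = [ - 14, sqrt( 10)/10, sqrt( 10)/10, sqrt( 5 ) , pi , 4, 52,  77 ]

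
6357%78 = 39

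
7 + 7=14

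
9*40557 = 365013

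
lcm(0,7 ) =0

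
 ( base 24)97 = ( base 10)223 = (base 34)6J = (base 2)11011111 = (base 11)193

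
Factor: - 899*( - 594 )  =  534006 = 2^1*3^3*11^1*29^1*31^1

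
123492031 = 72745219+50746812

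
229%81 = 67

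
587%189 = 20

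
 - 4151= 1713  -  5864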